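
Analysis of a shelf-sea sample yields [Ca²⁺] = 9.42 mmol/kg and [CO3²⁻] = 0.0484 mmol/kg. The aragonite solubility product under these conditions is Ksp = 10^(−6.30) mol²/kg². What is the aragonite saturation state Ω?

Ω = 0.910

Ksp = 10^(−6.30) = 5.012×10^-7
Ω = [Ca²⁺][CO3²⁻]/Ksp = (9.42×10^-3)(0.0484×10^-3) / 5.012×10^-7 = 0.910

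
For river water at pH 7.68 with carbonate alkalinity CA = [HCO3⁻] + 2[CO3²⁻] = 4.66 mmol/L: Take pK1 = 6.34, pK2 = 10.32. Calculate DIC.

DIC = 4.86 mmol/L

CA = [HCO3⁻] + 2[CO3²⁻] = (α₁ + 2α₂)·DIC
At pH 7.68: [H⁺]/K1 = 10^-1.34 = 0.045709, K2/[H⁺] = 10^-2.64 = 0.0022909
α₁ = 1/(1 + 0.045709 + 0.0022909) = 1/1.0480 = 0.9542; α₂ = α₁·K2/[H⁺] = 0.002186
α₁ + 2α₂ = 0.9586
DIC = CA / (α₁ + 2α₂) = 4.66 / 0.9586 = 4.86 mmol/L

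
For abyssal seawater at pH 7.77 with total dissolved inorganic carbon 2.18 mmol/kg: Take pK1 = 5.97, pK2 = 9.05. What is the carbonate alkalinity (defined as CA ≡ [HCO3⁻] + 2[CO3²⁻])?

CA = 2.25 mmol/kg

CA = [HCO3⁻] + 2[CO3²⁻] = (α₁ + 2α₂)·DIC
At pH 7.77: [H⁺]/K1 = 10^-1.80 = 0.015849, K2/[H⁺] = 10^-1.28 = 0.052481
α₁ = 1/(1 + 0.015849 + 0.052481) = 1/1.0683 = 0.9360; α₂ = α₁·K2/[H⁺] = 0.04912
α₁ + 2α₂ = 1.0343
CA = 1.0343 × 2.18 = 2.25 mmol/kg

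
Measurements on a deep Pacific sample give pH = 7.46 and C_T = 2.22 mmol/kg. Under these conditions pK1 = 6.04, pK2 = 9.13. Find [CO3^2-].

[CO3²⁻] = 0.0448 mmol/kg

α₂ = 1 / (1 + [H⁺]/K2 + [H⁺]²/(K1K2)) = 1 / (1 + 10^+1.67 + 10^+0.25)
   = 1 / (1 + 46.774 + 1.7783) = 1/49.552 = 0.02018
[CO3²⁻] = α₂ × DIC = 0.02018 × 2.22 = 0.0448 mmol/kg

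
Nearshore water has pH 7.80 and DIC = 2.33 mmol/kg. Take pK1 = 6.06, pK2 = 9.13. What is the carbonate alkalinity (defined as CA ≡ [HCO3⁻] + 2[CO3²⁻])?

CA = [HCO3⁻] + 2[CO3²⁻] = (α₁ + 2α₂)·DIC
At pH 7.80: [H⁺]/K1 = 10^-1.74 = 0.018197, K2/[H⁺] = 10^-1.33 = 0.046774
α₁ = 1/(1 + 0.018197 + 0.046774) = 1/1.0650 = 0.9390; α₂ = α₁·K2/[H⁺] = 0.04392
α₁ + 2α₂ = 1.0268
CA = 1.0268 × 2.33 = 2.39 mmol/kg

CA = 2.39 mmol/kg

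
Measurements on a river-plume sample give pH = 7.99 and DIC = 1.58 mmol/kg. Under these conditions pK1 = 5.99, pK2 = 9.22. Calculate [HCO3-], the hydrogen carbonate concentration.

α₁ = 1 / (1 + [H⁺]/K1 + K2/[H⁺]) = 1 / (1 + 10^-2.00 + 10^-1.23)
   = 1 / (1 + 0.010000 + 0.058884) = 1/1.0689 = 0.9356
[HCO3⁻] = α₁ × DIC = 0.9356 × 1.58 = 1.48 mmol/kg

[HCO3⁻] = 1.48 mmol/kg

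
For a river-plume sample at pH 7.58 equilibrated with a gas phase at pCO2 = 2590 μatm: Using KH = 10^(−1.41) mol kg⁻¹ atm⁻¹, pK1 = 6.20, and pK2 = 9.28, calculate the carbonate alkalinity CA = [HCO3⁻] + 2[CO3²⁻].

[CO2*] = KH · pCO2 = 10^(−1.41) × 2590×10^-6 = 1.008×10^-4 mol/kg
α₀ = 1/(1 + K1/[H⁺] + K1K2/[H⁺]²) = 1/(1 + 10^+1.38 + 10^-0.32) = 0.03927
DIC = [CO2*]/α₀ = 1.008×10^-4 / 0.03927 = 2.566 mmol/kg
CA = (α₁ + 2α₂)·DIC = (0.9419 + 2×0.01879) × 2.566 = 2.51 mmol/kg

CA = 2.51 mmol/kg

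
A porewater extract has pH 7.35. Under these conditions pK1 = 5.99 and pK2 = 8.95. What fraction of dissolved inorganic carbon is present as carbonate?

α₂ = 0.0235

α₂ = 1 / (1 + [H⁺]/K2 + [H⁺]²/(K1K2)) = 1 / (1 + 10^+1.60 + 10^+0.24)
   = 1 / (1 + 39.811 + 1.7378) = 1/42.549 = 0.02350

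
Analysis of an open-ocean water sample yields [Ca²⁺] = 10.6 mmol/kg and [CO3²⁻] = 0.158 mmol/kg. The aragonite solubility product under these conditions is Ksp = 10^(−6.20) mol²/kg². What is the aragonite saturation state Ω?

Ω = 2.65

Ksp = 10^(−6.20) = 6.310×10^-7
Ω = [Ca²⁺][CO3²⁻]/Ksp = (10.6×10^-3)(0.158×10^-3) / 6.310×10^-7 = 2.65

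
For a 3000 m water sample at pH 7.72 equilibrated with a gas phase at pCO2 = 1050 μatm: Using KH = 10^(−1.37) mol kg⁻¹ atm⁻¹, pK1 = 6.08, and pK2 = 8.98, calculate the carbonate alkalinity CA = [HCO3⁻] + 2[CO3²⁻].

CA = 2.17 mmol/kg

[CO2*] = KH · pCO2 = 10^(−1.37) × 1050×10^-6 = 4.479×10^-5 mol/kg
α₀ = 1/(1 + K1/[H⁺] + K1K2/[H⁺]²) = 1/(1 + 10^+1.64 + 10^+0.38) = 0.02125
DIC = [CO2*]/α₀ = 4.479×10^-5 / 0.02125 = 2.107 mmol/kg
CA = (α₁ + 2α₂)·DIC = (0.9278 + 2×0.05098) × 2.107 = 2.17 mmol/kg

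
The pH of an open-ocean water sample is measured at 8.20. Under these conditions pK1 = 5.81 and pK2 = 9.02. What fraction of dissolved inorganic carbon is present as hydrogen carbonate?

α₁ = 0.865

α₁ = 1 / (1 + [H⁺]/K1 + K2/[H⁺]) = 1 / (1 + 10^-2.39 + 10^-0.82)
   = 1 / (1 + 0.0040738 + 0.15136) = 1/1.1554 = 0.8655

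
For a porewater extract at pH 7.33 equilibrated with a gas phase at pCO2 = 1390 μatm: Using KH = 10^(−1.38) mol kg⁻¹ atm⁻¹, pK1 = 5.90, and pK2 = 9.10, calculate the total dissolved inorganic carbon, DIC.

DIC = 1.64 mmol/kg

[CO2*] = KH · pCO2 = 10^(−1.38) × 1390×10^-6 = 5.794×10^-5 mol/kg
α₀ = 1/(1 + K1/[H⁺] + K1K2/[H⁺]²) = 1/(1 + 10^+1.43 + 10^-0.34) = 0.03525
DIC = [CO2*]/α₀ = 5.794×10^-5 / 0.03525 = 1.64 mmol/kg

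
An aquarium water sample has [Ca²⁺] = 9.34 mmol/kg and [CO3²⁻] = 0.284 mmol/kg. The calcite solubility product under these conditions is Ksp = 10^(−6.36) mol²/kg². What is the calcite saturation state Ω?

Ksp = 10^(−6.36) = 4.365×10^-7
Ω = [Ca²⁺][CO3²⁻]/Ksp = (9.34×10^-3)(0.284×10^-3) / 4.365×10^-7 = 6.08

Ω = 6.08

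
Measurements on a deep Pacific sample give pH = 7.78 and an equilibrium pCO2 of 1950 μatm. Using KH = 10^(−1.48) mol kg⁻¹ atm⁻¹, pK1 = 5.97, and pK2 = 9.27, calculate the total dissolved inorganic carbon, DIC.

DIC = 4.37 mmol/kg

[CO2*] = KH · pCO2 = 10^(−1.48) × 1950×10^-6 = 6.457×10^-5 mol/kg
α₀ = 1/(1 + K1/[H⁺] + K1K2/[H⁺]²) = 1/(1 + 10^+1.81 + 10^+0.32) = 0.01478
DIC = [CO2*]/α₀ = 6.457×10^-5 / 0.01478 = 4.37 mmol/kg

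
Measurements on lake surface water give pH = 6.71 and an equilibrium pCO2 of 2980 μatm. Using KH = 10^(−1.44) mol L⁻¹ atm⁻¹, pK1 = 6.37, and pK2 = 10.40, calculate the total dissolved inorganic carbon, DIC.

DIC = 0.345 mmol/L

[CO2*] = KH · pCO2 = 10^(−1.44) × 2980×10^-6 = 1.082×10^-4 mol/L
α₀ = 1/(1 + K1/[H⁺] + K1K2/[H⁺]²) = 1/(1 + 10^+0.34 + 10^-3.35) = 0.3137
DIC = [CO2*]/α₀ = 1.082×10^-4 / 0.3137 = 0.345 mmol/L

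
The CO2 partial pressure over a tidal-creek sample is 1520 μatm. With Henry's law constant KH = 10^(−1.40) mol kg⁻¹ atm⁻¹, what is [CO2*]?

KH = 10^(−1.40) = 3.981×10^-2 mol kg⁻¹ atm⁻¹
[CO2*] = KH · pCO2 = 3.981×10^-2 × 1520×10^-6 atm = 6.05×10^-5 mol/kg

[CO2*] = 60.5 μmol/kg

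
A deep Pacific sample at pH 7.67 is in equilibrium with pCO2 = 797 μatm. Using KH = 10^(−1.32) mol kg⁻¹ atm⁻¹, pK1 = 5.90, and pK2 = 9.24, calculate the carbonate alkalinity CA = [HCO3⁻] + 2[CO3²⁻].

[CO2*] = KH · pCO2 = 10^(−1.32) × 797×10^-6 = 3.815×10^-5 mol/kg
α₀ = 1/(1 + K1/[H⁺] + K1K2/[H⁺]²) = 1/(1 + 10^+1.77 + 10^+0.20) = 0.01627
DIC = [CO2*]/α₀ = 3.815×10^-5 / 0.01627 = 2.345 mmol/kg
CA = (α₁ + 2α₂)·DIC = (0.9579 + 2×0.02578) × 2.345 = 2.37 mmol/kg

CA = 2.37 mmol/kg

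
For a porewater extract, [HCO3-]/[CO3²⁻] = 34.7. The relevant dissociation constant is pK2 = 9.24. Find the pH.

pH = 7.70

From K2 = [H⁺][CO3²⁻]/[HCO3-]:  pH = pK2 − log₁₀([HCO3-]/[CO3²⁻])
log₁₀(34.7) = +1.540
pH = 9.24 − (+1.540) = 7.70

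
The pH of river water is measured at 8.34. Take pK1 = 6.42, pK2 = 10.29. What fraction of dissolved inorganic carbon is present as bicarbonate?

α₁ = 0.977

α₁ = 1 / (1 + [H⁺]/K1 + K2/[H⁺]) = 1 / (1 + 10^-1.92 + 10^-1.95)
   = 1 / (1 + 0.012023 + 0.011220) = 1/1.0232 = 0.9773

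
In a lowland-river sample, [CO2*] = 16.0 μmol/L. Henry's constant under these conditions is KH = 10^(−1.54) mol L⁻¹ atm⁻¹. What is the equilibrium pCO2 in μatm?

pCO2 = 555 μatm

KH = 10^(−1.54) = 2.884×10^-2 mol L⁻¹ atm⁻¹
pCO2 = [CO2*]/KH = 16.0×10^-6 / 2.884×10^-2 = 5.55×10^-4 atm = 555 μatm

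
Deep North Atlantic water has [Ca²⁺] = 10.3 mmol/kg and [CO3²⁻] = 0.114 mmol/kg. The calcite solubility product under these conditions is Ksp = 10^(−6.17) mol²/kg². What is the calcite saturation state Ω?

Ω = 1.74

Ksp = 10^(−6.17) = 6.761×10^-7
Ω = [Ca²⁺][CO3²⁻]/Ksp = (10.3×10^-3)(0.114×10^-3) / 6.761×10^-7 = 1.74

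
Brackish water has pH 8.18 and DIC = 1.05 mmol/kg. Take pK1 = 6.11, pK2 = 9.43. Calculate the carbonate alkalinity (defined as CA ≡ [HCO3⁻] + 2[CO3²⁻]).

CA = 1.10 mmol/kg

CA = [HCO3⁻] + 2[CO3²⁻] = (α₁ + 2α₂)·DIC
At pH 8.18: [H⁺]/K1 = 10^-2.07 = 0.0085114, K2/[H⁺] = 10^-1.25 = 0.056234
α₁ = 1/(1 + 0.0085114 + 0.056234) = 1/1.0647 = 0.9392; α₂ = α₁·K2/[H⁺] = 0.05281
α₁ + 2α₂ = 1.0448
CA = 1.0448 × 1.05 = 1.10 mmol/kg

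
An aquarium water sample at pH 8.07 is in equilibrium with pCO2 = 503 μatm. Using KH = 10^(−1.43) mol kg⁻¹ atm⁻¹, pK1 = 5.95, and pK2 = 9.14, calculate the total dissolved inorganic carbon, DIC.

[CO2*] = KH · pCO2 = 10^(−1.43) × 503×10^-6 = 1.869×10^-5 mol/kg
α₀ = 1/(1 + K1/[H⁺] + K1K2/[H⁺]²) = 1/(1 + 10^+2.12 + 10^+1.05) = 0.006942
DIC = [CO2*]/α₀ = 1.869×10^-5 / 0.006942 = 2.69 mmol/kg

DIC = 2.69 mmol/kg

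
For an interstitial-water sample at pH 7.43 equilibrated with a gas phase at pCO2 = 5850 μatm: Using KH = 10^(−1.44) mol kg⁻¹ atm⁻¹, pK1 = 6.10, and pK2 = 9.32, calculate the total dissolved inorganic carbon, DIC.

[CO2*] = KH · pCO2 = 10^(−1.44) × 5850×10^-6 = 2.124×10^-4 mol/kg
α₀ = 1/(1 + K1/[H⁺] + K1K2/[H⁺]²) = 1/(1 + 10^+1.33 + 10^-0.56) = 0.04414
DIC = [CO2*]/α₀ = 2.124×10^-4 / 0.04414 = 4.81 mmol/kg

DIC = 4.81 mmol/kg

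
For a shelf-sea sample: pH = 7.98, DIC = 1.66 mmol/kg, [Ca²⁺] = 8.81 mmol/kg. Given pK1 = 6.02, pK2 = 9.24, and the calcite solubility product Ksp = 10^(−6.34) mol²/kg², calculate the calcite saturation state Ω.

Ω = 1.65

α₂ = 1 / (1 + [H⁺]/K2 + [H⁺]²/(K1K2)) = 1 / (1 + 10^+1.26 + 10^-0.70)
   = 1 / (1 + 18.197 + 0.19953) = 1/19.397 = 0.05156
[CO3²⁻] = α₂ × DIC = 0.05156 × 1.66 = 0.08558 mmol/kg
Ksp = 10^(−6.34) = 4.571×10^-7
Ω = [Ca²⁺][CO3²⁻]/Ksp = (8.81×10^-3)(8.558×10^-5) / 4.571×10^-7 = 1.65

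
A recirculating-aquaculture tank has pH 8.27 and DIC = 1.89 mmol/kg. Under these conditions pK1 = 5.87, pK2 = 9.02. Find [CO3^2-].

[CO3²⁻] = 0.284 mmol/kg

α₂ = 1 / (1 + [H⁺]/K2 + [H⁺]²/(K1K2)) = 1 / (1 + 10^+0.75 + 10^-1.65)
   = 1 / (1 + 5.6234 + 0.022387) = 1/6.6458 = 0.1505
[CO3²⁻] = α₂ × DIC = 0.1505 × 1.89 = 0.284 mmol/kg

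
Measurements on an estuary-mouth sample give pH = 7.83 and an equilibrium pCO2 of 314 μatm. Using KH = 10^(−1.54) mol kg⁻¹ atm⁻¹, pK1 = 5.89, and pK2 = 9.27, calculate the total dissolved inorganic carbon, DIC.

[CO2*] = KH · pCO2 = 10^(−1.54) × 314×10^-6 = 9.056×10^-6 mol/kg
α₀ = 1/(1 + K1/[H⁺] + K1K2/[H⁺]²) = 1/(1 + 10^+1.94 + 10^+0.50) = 0.01096
DIC = [CO2*]/α₀ = 9.056×10^-6 / 0.01096 = 0.826 mmol/kg

DIC = 0.826 mmol/kg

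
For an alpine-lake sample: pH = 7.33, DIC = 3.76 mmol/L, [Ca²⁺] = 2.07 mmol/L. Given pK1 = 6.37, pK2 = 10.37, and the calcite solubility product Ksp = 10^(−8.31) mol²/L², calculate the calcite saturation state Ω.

α₂ = 1 / (1 + [H⁺]/K2 + [H⁺]²/(K1K2)) = 1 / (1 + 10^+3.04 + 10^+2.08)
   = 1 / (1 + 1096.5 + 120.23) = 1/1217.7 = 0.0008212
[CO3²⁻] = α₂ × DIC = 0.0008212 × 3.76 = 0.003088 mmol/L = 3.088 μmol/L
Ksp = 10^(−8.31) = 4.898×10^-9
Ω = [Ca²⁺][CO3²⁻]/Ksp = (2.07×10^-3)(3.088×10^-6) / 4.898×10^-9 = 1.31

Ω = 1.31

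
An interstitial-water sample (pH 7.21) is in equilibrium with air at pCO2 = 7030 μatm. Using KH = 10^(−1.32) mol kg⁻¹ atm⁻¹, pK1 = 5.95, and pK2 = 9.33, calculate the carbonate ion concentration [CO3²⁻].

[CO3²⁻] = 0.0464 mmol/kg

[CO2*] = KH · pCO2 = 10^(−1.32) × 7030×10^-6 = 3.365×10^-4 mol/kg
α₀ = 1/(1 + K1/[H⁺] + K1K2/[H⁺]²) = 1/(1 + 10^+1.26 + 10^-0.86) = 0.05172
DIC = [CO2*]/α₀ = 3.365×10^-4 / 0.05172 = 6.506 mmol/kg
[CO3²⁻] = α₂·DIC; α₂ = 0.007139, so [CO3²⁻] = 0.007139 × 6.506 = 0.0464 mmol/kg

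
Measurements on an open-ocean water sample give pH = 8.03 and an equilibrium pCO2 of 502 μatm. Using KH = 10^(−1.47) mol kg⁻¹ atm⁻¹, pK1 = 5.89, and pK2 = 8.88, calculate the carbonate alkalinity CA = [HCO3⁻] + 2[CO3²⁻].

[CO2*] = KH · pCO2 = 10^(−1.47) × 502×10^-6 = 1.701×10^-5 mol/kg
α₀ = 1/(1 + K1/[H⁺] + K1K2/[H⁺]²) = 1/(1 + 10^+2.14 + 10^+1.29) = 0.006308
DIC = [CO2*]/α₀ = 1.701×10^-5 / 0.006308 = 2.697 mmol/kg
CA = (α₁ + 2α₂)·DIC = (0.8707 + 2×0.1230) × 2.697 = 3.01 mmol/kg

CA = 3.01 mmol/kg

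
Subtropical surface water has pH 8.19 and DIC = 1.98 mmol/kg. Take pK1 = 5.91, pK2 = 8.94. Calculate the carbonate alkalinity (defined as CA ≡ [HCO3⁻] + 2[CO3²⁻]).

CA = [HCO3⁻] + 2[CO3²⁻] = (α₁ + 2α₂)·DIC
At pH 8.19: [H⁺]/K1 = 10^-2.28 = 0.0052481, K2/[H⁺] = 10^-0.75 = 0.17783
α₁ = 1/(1 + 0.0052481 + 0.17783) = 1/1.1831 = 0.8453; α₂ = α₁·K2/[H⁺] = 0.1503
α₁ + 2α₂ = 1.1459
CA = 1.1459 × 1.98 = 2.27 mmol/kg

CA = 2.27 mmol/kg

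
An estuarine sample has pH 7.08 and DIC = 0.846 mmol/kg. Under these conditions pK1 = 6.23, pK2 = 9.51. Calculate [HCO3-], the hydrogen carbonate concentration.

α₁ = 1 / (1 + [H⁺]/K1 + K2/[H⁺]) = 1 / (1 + 10^-0.85 + 10^-2.43)
   = 1 / (1 + 0.14125 + 0.0037154) = 1/1.1450 = 0.8734
[HCO3⁻] = α₁ × DIC = 0.8734 × 0.846 = 0.739 mmol/kg

[HCO3⁻] = 0.739 mmol/kg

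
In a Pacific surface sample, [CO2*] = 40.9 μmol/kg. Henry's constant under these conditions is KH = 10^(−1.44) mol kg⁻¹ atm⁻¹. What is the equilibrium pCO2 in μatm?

pCO2 = 1130 μatm

KH = 10^(−1.44) = 3.631×10^-2 mol kg⁻¹ atm⁻¹
pCO2 = [CO2*]/KH = 40.9×10^-6 / 3.631×10^-2 = 1.13×10^-3 atm = 1130 μatm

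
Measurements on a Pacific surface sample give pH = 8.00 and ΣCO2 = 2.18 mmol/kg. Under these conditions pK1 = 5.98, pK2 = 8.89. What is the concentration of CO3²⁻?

[CO3²⁻] = 0.247 mmol/kg

α₂ = 1 / (1 + [H⁺]/K2 + [H⁺]²/(K1K2)) = 1 / (1 + 10^+0.89 + 10^-1.13)
   = 1 / (1 + 7.7625 + 0.074131) = 1/8.8366 = 0.1132
[CO3²⁻] = α₂ × DIC = 0.1132 × 2.18 = 0.247 mmol/kg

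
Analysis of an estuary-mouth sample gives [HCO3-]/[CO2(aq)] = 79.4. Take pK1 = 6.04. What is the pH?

From K1 = [H⁺][HCO3-]/[CO2(aq)]:  pH = pK1 + log₁₀([HCO3-]/[CO2(aq)])
log₁₀(79.4) = +1.900
pH = 6.04 + (+1.900) = 7.94

pH = 7.94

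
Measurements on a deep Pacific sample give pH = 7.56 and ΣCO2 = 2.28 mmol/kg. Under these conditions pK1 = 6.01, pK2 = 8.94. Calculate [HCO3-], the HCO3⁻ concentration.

[HCO3⁻] = 2.13 mmol/kg

α₁ = 1 / (1 + [H⁺]/K1 + K2/[H⁺]) = 1 / (1 + 10^-1.55 + 10^-1.38)
   = 1 / (1 + 0.028184 + 0.041687) = 1/1.0699 = 0.9347
[HCO3⁻] = α₁ × DIC = 0.9347 × 2.28 = 2.13 mmol/kg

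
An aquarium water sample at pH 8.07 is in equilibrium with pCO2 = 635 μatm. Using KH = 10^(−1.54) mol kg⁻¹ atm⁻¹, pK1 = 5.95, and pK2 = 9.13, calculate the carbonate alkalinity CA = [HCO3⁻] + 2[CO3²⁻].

[CO2*] = KH · pCO2 = 10^(−1.54) × 635×10^-6 = 1.831×10^-5 mol/kg
α₀ = 1/(1 + K1/[H⁺] + K1K2/[H⁺]²) = 1/(1 + 10^+2.12 + 10^+1.06) = 0.006930
DIC = [CO2*]/α₀ = 1.831×10^-5 / 0.006930 = 2.643 mmol/kg
CA = (α₁ + 2α₂)·DIC = (0.9135 + 2×0.07956) × 2.643 = 2.83 mmol/kg

CA = 2.83 mmol/kg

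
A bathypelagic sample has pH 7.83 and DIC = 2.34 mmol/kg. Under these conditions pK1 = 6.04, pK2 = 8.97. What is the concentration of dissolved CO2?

α₀ = 1 / (1 + K1/[H⁺] + K1K2/[H⁺]²) = 1 / (1 + 10^+1.79 + 10^+0.65)
   = 1 / (1 + 61.660 + 4.4668) = 1/67.126 = 0.01490
[CO2*] = α₀ × DIC = 0.01490 × 2.34 = 0.0349 mmol/kg

[CO2*] = 0.0349 mmol/kg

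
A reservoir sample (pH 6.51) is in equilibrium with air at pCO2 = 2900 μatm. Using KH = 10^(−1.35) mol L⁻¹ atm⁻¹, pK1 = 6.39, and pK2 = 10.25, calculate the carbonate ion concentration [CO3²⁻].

[CO2*] = KH · pCO2 = 10^(−1.35) × 2900×10^-6 = 1.295×10^-4 mol/L
α₀ = 1/(1 + K1/[H⁺] + K1K2/[H⁺]²) = 1/(1 + 10^+0.12 + 10^-3.62) = 0.4313
DIC = [CO2*]/α₀ = 1.295×10^-4 / 0.4313 = 0.3003 mmol/L
[CO3²⁻] = α₂·DIC; α₂ = 0.0001035, so [CO3²⁻] = 0.0001035 × 0.3003 = 3.11×10^-5 mmol/L = 0.0311 μmol/L

[CO3²⁻] = 0.0311 μmol/L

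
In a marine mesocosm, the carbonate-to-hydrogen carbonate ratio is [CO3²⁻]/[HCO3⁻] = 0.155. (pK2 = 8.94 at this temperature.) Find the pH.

pH = 8.13

From K2 = [H⁺][CO3²⁻]/[HCO3⁻]:  pH = pK2 + log₁₀([CO3²⁻]/[HCO3⁻])
log₁₀(0.155) = -0.810
pH = 8.94 + (-0.810) = 8.13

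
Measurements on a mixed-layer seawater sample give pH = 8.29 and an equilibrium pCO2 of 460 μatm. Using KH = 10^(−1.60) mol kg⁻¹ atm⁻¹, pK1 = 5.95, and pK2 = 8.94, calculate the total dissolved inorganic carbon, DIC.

DIC = 3.11 mmol/kg

[CO2*] = KH · pCO2 = 10^(−1.60) × 460×10^-6 = 1.155×10^-5 mol/kg
α₀ = 1/(1 + K1/[H⁺] + K1K2/[H⁺]²) = 1/(1 + 10^+2.34 + 10^+1.69) = 0.003721
DIC = [CO2*]/α₀ = 1.155×10^-5 / 0.003721 = 3.11 mmol/kg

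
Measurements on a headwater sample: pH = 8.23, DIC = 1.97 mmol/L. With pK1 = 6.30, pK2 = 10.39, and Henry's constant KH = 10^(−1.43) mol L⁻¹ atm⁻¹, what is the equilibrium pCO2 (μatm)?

pCO2 = 612 μatm

α₀ = 1 / (1 + K1/[H⁺] + K1K2/[H⁺]²) = 1 / (1 + 10^+1.93 + 10^-0.23)
   = 1 / (1 + 85.114 + 0.58884) = 1/86.703 = 0.01153
[CO2*] = α₀ × DIC = 0.01153 × 1.97 = 0.02272 mmol/L
pCO2 = [CO2*]/KH = 2.272×10^-5 / 3.715×10^-2 = 612 μatm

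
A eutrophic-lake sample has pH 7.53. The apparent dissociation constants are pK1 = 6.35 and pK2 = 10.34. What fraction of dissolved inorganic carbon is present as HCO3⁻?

α₁ = 0.937

α₁ = 1 / (1 + [H⁺]/K1 + K2/[H⁺]) = 1 / (1 + 10^-1.18 + 10^-2.81)
   = 1 / (1 + 0.066069 + 0.0015488) = 1/1.0676 = 0.9367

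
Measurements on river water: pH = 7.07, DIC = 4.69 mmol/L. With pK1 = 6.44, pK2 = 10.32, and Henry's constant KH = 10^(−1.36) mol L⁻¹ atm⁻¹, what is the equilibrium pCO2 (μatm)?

pCO2 = 2.04×10^4 μatm

α₀ = 1 / (1 + K1/[H⁺] + K1K2/[H⁺]²) = 1 / (1 + 10^+0.63 + 10^-2.62)
   = 1 / (1 + 4.2658 + 0.0023988) = 1/5.2682 = 0.1898
[CO2*] = α₀ × DIC = 0.1898 × 4.69 = 0.8902 mmol/L
pCO2 = [CO2*]/KH = 8.902×10^-4 / 4.365×10^-2 = 2.04×10^4 μatm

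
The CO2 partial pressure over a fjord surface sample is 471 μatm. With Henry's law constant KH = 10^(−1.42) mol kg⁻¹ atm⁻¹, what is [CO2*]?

[CO2*] = 17.9 μmol/kg

KH = 10^(−1.42) = 3.802×10^-2 mol kg⁻¹ atm⁻¹
[CO2*] = KH · pCO2 = 3.802×10^-2 × 471×10^-6 atm = 1.79×10^-5 mol/kg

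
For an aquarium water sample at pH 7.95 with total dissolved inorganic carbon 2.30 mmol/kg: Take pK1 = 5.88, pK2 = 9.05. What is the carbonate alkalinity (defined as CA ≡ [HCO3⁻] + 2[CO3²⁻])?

CA = [HCO3⁻] + 2[CO3²⁻] = (α₁ + 2α₂)·DIC
At pH 7.95: [H⁺]/K1 = 10^-2.07 = 0.0085114, K2/[H⁺] = 10^-1.10 = 0.079433
α₁ = 1/(1 + 0.0085114 + 0.079433) = 1/1.0879 = 0.9192; α₂ = α₁·K2/[H⁺] = 0.07301
α₁ + 2α₂ = 1.0652
CA = 1.0652 × 2.30 = 2.45 mmol/kg

CA = 2.45 mmol/kg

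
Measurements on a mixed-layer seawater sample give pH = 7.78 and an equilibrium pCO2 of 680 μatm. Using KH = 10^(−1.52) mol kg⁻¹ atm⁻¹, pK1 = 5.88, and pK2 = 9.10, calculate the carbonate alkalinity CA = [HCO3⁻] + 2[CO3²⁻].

CA = 1.79 mmol/kg

[CO2*] = KH · pCO2 = 10^(−1.52) × 680×10^-6 = 2.054×10^-5 mol/kg
α₀ = 1/(1 + K1/[H⁺] + K1K2/[H⁺]²) = 1/(1 + 10^+1.90 + 10^+0.58) = 0.01187
DIC = [CO2*]/α₀ = 2.054×10^-5 / 0.01187 = 1.730 mmol/kg
CA = (α₁ + 2α₂)·DIC = (0.9430 + 2×0.04513) × 1.730 = 1.79 mmol/kg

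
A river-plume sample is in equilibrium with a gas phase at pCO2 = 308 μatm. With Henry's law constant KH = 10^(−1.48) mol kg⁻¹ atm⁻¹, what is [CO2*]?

KH = 10^(−1.48) = 3.311×10^-2 mol kg⁻¹ atm⁻¹
[CO2*] = KH · pCO2 = 3.311×10^-2 × 308×10^-6 atm = 1.02×10^-5 mol/kg

[CO2*] = 10.2 μmol/kg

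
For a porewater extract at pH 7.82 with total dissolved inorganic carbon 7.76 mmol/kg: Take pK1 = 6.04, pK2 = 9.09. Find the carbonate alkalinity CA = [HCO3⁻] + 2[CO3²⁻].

CA = 8.03 mmol/kg

CA = [HCO3⁻] + 2[CO3²⁻] = (α₁ + 2α₂)·DIC
At pH 7.82: [H⁺]/K1 = 10^-1.78 = 0.016596, K2/[H⁺] = 10^-1.27 = 0.053703
α₁ = 1/(1 + 0.016596 + 0.053703) = 1/1.0703 = 0.9343; α₂ = α₁·K2/[H⁺] = 0.05018
α₁ + 2α₂ = 1.0347
CA = 1.0347 × 7.76 = 8.03 mmol/kg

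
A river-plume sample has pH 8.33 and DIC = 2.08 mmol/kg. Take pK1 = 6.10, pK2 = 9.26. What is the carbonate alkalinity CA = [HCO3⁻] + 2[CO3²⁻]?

CA = [HCO3⁻] + 2[CO3²⁻] = (α₁ + 2α₂)·DIC
At pH 8.33: [H⁺]/K1 = 10^-2.23 = 0.0058884, K2/[H⁺] = 10^-0.93 = 0.11749
α₁ = 1/(1 + 0.0058884 + 0.11749) = 1/1.1234 = 0.8902; α₂ = α₁·K2/[H⁺] = 0.1046
α₁ + 2α₂ = 1.0993
CA = 1.0993 × 2.08 = 2.29 mmol/kg

CA = 2.29 mmol/kg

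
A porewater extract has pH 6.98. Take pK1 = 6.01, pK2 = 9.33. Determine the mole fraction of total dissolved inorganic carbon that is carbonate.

α₂ = 0.00402

α₂ = 1 / (1 + [H⁺]/K2 + [H⁺]²/(K1K2)) = 1 / (1 + 10^+2.35 + 10^+1.38)
   = 1 / (1 + 223.87 + 23.988) = 1/248.86 = 0.004018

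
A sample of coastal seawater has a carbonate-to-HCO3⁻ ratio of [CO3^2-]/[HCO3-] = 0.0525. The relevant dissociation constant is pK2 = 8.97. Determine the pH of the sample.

pH = 7.69

From K2 = [H⁺][CO3^2-]/[HCO3-]:  pH = pK2 + log₁₀([CO3^2-]/[HCO3-])
log₁₀(0.0525) = -1.280
pH = 8.97 + (-1.280) = 7.69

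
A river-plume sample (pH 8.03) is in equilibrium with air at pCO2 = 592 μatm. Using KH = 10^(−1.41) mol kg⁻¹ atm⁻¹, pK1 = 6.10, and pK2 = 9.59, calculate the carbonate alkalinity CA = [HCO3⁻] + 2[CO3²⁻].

[CO2*] = KH · pCO2 = 10^(−1.41) × 592×10^-6 = 2.303×10^-5 mol/kg
α₀ = 1/(1 + K1/[H⁺] + K1K2/[H⁺]²) = 1/(1 + 10^+1.93 + 10^+0.37) = 0.01130
DIC = [CO2*]/α₀ = 2.303×10^-5 / 0.01130 = 2.037 mmol/kg
CA = (α₁ + 2α₂)·DIC = (0.9622 + 2×0.02650) × 2.037 = 2.07 mmol/kg

CA = 2.07 mmol/kg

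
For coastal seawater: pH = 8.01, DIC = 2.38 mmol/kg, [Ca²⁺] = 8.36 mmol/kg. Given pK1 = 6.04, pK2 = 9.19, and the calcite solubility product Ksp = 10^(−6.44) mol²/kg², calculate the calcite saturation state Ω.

Ω = 3.36

α₂ = 1 / (1 + [H⁺]/K2 + [H⁺]²/(K1K2)) = 1 / (1 + 10^+1.18 + 10^-0.79)
   = 1 / (1 + 15.136 + 0.16218) = 1/16.298 = 0.06136
[CO3²⁻] = α₂ × DIC = 0.06136 × 2.38 = 0.1460 mmol/kg
Ksp = 10^(−6.44) = 3.631×10^-7
Ω = [Ca²⁺][CO3²⁻]/Ksp = (8.36×10^-3)(1.460×10^-4) / 3.631×10^-7 = 3.36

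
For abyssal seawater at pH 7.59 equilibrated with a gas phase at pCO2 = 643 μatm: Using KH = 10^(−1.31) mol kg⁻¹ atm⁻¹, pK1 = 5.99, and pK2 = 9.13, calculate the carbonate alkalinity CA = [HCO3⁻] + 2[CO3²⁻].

[CO2*] = KH · pCO2 = 10^(−1.31) × 643×10^-6 = 3.149×10^-5 mol/kg
α₀ = 1/(1 + K1/[H⁺] + K1K2/[H⁺]²) = 1/(1 + 10^+1.60 + 10^+0.06) = 0.02383
DIC = [CO2*]/α₀ = 3.149×10^-5 / 0.02383 = 1.321 mmol/kg
CA = (α₁ + 2α₂)·DIC = (0.9488 + 2×0.02736) × 1.321 = 1.33 mmol/kg

CA = 1.33 mmol/kg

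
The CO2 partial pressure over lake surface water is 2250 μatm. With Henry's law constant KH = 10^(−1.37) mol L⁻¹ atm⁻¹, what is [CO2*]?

KH = 10^(−1.37) = 4.266×10^-2 mol L⁻¹ atm⁻¹
[CO2*] = KH · pCO2 = 4.266×10^-2 × 2250×10^-6 atm = 9.60×10^-5 mol/L

[CO2*] = 96.0 μmol/L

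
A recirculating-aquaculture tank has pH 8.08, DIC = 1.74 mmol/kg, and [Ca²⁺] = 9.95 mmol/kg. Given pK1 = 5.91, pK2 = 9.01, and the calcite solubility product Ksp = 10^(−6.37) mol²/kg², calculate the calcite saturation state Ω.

Ω = 4.24

α₂ = 1 / (1 + [H⁺]/K2 + [H⁺]²/(K1K2)) = 1 / (1 + 10^+0.93 + 10^-1.24)
   = 1 / (1 + 8.5114 + 0.057544) = 1/9.5689 = 0.1045
[CO3²⁻] = α₂ × DIC = 0.1045 × 1.74 = 0.1818 mmol/kg
Ksp = 10^(−6.37) = 4.266×10^-7
Ω = [Ca²⁺][CO3²⁻]/Ksp = (9.95×10^-3)(1.818×10^-4) / 4.266×10^-7 = 4.24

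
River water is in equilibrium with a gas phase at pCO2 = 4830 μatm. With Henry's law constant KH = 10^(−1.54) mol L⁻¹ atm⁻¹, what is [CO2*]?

[CO2*] = 139 μmol/L

KH = 10^(−1.54) = 2.884×10^-2 mol L⁻¹ atm⁻¹
[CO2*] = KH · pCO2 = 2.884×10^-2 × 4830×10^-6 atm = 1.39×10^-4 mol/L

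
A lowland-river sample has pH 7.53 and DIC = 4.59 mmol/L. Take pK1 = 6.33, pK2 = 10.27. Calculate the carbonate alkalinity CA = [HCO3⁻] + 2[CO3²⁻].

CA = 4.33 mmol/L

CA = [HCO3⁻] + 2[CO3²⁻] = (α₁ + 2α₂)·DIC
At pH 7.53: [H⁺]/K1 = 10^-1.20 = 0.063096, K2/[H⁺] = 10^-2.74 = 0.0018197
α₁ = 1/(1 + 0.063096 + 0.0018197) = 1/1.0649 = 0.9390; α₂ = α₁·K2/[H⁺] = 0.001709
α₁ + 2α₂ = 0.9425
CA = 0.9425 × 4.59 = 4.33 mmol/L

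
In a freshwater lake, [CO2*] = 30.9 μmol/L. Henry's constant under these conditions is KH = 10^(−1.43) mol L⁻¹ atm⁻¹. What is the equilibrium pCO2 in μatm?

KH = 10^(−1.43) = 3.715×10^-2 mol L⁻¹ atm⁻¹
pCO2 = [CO2*]/KH = 30.9×10^-6 / 3.715×10^-2 = 8.32×10^-4 atm = 832 μatm

pCO2 = 832 μatm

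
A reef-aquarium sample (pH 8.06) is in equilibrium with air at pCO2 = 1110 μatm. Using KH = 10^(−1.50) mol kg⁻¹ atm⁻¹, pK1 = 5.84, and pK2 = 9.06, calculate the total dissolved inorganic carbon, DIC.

[CO2*] = KH · pCO2 = 10^(−1.50) × 1110×10^-6 = 3.510×10^-5 mol/kg
α₀ = 1/(1 + K1/[H⁺] + K1K2/[H⁺]²) = 1/(1 + 10^+2.22 + 10^+1.22) = 0.005448
DIC = [CO2*]/α₀ = 3.510×10^-5 / 0.005448 = 6.44 mmol/kg

DIC = 6.44 mmol/kg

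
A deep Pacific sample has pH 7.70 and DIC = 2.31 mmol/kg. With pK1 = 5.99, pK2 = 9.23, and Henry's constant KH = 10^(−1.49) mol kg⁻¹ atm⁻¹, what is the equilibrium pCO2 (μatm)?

α₀ = 1 / (1 + K1/[H⁺] + K1K2/[H⁺]²) = 1 / (1 + 10^+1.71 + 10^+0.18)
   = 1 / (1 + 51.286 + 1.5136) = 1/53.800 = 0.01859
[CO2*] = α₀ × DIC = 0.01859 × 2.31 = 0.04294 mmol/kg
pCO2 = [CO2*]/KH = 4.294×10^-5 / 3.236×10^-2 = 1330 μatm

pCO2 = 1330 μatm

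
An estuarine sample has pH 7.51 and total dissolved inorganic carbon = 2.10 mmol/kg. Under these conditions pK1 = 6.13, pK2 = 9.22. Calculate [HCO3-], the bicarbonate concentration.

[HCO3⁻] = 1.98 mmol/kg

α₁ = 1 / (1 + [H⁺]/K1 + K2/[H⁺]) = 1 / (1 + 10^-1.38 + 10^-1.71)
   = 1 / (1 + 0.041687 + 0.019498) = 1/1.0612 = 0.9423
[HCO3⁻] = α₁ × DIC = 0.9423 × 2.10 = 1.98 mmol/kg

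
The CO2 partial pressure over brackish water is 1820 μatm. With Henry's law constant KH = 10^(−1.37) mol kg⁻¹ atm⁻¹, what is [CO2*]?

KH = 10^(−1.37) = 4.266×10^-2 mol kg⁻¹ atm⁻¹
[CO2*] = KH · pCO2 = 4.266×10^-2 × 1820×10^-6 atm = 7.76×10^-5 mol/kg

[CO2*] = 77.6 μmol/kg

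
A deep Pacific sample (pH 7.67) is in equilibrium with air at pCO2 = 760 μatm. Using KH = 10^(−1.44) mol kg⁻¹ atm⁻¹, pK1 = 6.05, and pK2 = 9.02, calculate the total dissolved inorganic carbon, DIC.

DIC = 1.23 mmol/kg

[CO2*] = KH · pCO2 = 10^(−1.44) × 760×10^-6 = 2.759×10^-5 mol/kg
α₀ = 1/(1 + K1/[H⁺] + K1K2/[H⁺]²) = 1/(1 + 10^+1.62 + 10^+0.27) = 0.02245
DIC = [CO2*]/α₀ = 2.759×10^-5 / 0.02245 = 1.23 mmol/kg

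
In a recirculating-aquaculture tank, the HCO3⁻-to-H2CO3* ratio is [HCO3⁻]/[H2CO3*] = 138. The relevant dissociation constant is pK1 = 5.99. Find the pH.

From K1 = [H⁺][HCO3⁻]/[H2CO3*]:  pH = pK1 + log₁₀([HCO3⁻]/[H2CO3*])
log₁₀(138) = +2.140
pH = 5.99 + (+2.140) = 8.13

pH = 8.13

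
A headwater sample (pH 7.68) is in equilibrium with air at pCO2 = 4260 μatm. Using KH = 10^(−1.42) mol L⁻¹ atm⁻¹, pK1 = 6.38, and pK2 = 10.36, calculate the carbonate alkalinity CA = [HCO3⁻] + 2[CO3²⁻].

[CO2*] = KH · pCO2 = 10^(−1.42) × 4260×10^-6 = 1.620×10^-4 mol/L
α₀ = 1/(1 + K1/[H⁺] + K1K2/[H⁺]²) = 1/(1 + 10^+1.30 + 10^-1.38) = 0.04763
DIC = [CO2*]/α₀ = 1.620×10^-4 / 0.04763 = 3.400 mmol/L
CA = (α₁ + 2α₂)·DIC = (0.9504 + 2×0.001986) × 3.400 = 3.25 mmol/L

CA = 3.25 mmol/L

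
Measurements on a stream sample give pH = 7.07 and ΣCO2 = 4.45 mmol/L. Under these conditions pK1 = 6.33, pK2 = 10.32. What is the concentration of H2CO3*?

[CO2*] = 0.685 mmol/L

α₀ = 1 / (1 + K1/[H⁺] + K1K2/[H⁺]²) = 1 / (1 + 10^+0.74 + 10^-2.51)
   = 1 / (1 + 5.4954 + 0.0030903) = 1/6.4985 = 0.1539
[CO2*] = α₀ × DIC = 0.1539 × 4.45 = 0.685 mmol/L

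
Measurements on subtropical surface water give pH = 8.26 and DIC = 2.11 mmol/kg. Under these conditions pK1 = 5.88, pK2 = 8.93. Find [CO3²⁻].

α₂ = 1 / (1 + [H⁺]/K2 + [H⁺]²/(K1K2)) = 1 / (1 + 10^+0.67 + 10^-1.71)
   = 1 / (1 + 4.6774 + 0.019498) = 1/5.6968 = 0.1755
[CO3²⁻] = α₂ × DIC = 0.1755 × 2.11 = 0.370 mmol/kg

[CO3²⁻] = 0.370 mmol/kg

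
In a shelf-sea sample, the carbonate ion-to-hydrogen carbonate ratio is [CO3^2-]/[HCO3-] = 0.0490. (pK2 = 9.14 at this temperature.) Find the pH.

pH = 7.83

From K2 = [H⁺][CO3^2-]/[HCO3-]:  pH = pK2 + log₁₀([CO3^2-]/[HCO3-])
log₁₀(0.0490) = -1.310
pH = 9.14 + (-1.310) = 7.83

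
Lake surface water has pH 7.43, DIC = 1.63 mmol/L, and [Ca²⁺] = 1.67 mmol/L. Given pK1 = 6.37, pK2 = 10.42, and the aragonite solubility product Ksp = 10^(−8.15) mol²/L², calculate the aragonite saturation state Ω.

Ω = 0.362

α₂ = 1 / (1 + [H⁺]/K2 + [H⁺]²/(K1K2)) = 1 / (1 + 10^+2.99 + 10^+1.93)
   = 1 / (1 + 977.24 + 85.114) = 1/1063.4 = 0.0009404
[CO3²⁻] = α₂ × DIC = 0.0009404 × 1.63 = 0.001533 mmol/L = 1.533 μmol/L
Ksp = 10^(−8.15) = 7.079×10^-9
Ω = [Ca²⁺][CO3²⁻]/Ksp = (1.67×10^-3)(1.533×10^-6) / 7.079×10^-9 = 0.362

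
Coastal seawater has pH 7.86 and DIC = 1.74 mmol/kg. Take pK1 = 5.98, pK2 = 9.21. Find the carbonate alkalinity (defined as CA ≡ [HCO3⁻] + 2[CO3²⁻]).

CA = 1.79 mmol/kg

CA = [HCO3⁻] + 2[CO3²⁻] = (α₁ + 2α₂)·DIC
At pH 7.86: [H⁺]/K1 = 10^-1.88 = 0.013183, K2/[H⁺] = 10^-1.35 = 0.044668
α₁ = 1/(1 + 0.013183 + 0.044668) = 1/1.0579 = 0.9453; α₂ = α₁·K2/[H⁺] = 0.04223
α₁ + 2α₂ = 1.0298
CA = 1.0298 × 1.74 = 1.79 mmol/kg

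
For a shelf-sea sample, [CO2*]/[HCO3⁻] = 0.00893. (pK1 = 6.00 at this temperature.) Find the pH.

From K1 = [H⁺][HCO3⁻]/[CO2*]:  pH = pK1 − log₁₀([CO2*]/[HCO3⁻])
log₁₀(0.00893) = -2.049
pH = 6.00 − (-2.049) = 8.05

pH = 8.05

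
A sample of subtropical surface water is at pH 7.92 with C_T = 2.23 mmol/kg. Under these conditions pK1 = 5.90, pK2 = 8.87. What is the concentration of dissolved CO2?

[CO2*] = 19.0 μmol/kg

α₀ = 1 / (1 + K1/[H⁺] + K1K2/[H⁺]²) = 1 / (1 + 10^+2.02 + 10^+1.07)
   = 1 / (1 + 104.71 + 11.749) = 1/117.46 = 0.008513
[CO2*] = α₀ × DIC = 0.008513 × 2.23 = 0.0190 mmol/kg = 19.0 μmol/kg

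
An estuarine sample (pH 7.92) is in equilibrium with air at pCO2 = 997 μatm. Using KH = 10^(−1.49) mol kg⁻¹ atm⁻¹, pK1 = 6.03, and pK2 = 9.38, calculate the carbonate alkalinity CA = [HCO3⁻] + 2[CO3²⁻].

CA = 2.68 mmol/kg

[CO2*] = KH · pCO2 = 10^(−1.49) × 997×10^-6 = 3.226×10^-5 mol/kg
α₀ = 1/(1 + K1/[H⁺] + K1K2/[H⁺]²) = 1/(1 + 10^+1.89 + 10^+0.43) = 0.01230
DIC = [CO2*]/α₀ = 3.226×10^-5 / 0.01230 = 2.623 mmol/kg
CA = (α₁ + 2α₂)·DIC = (0.9546 + 2×0.03310) × 2.623 = 2.68 mmol/kg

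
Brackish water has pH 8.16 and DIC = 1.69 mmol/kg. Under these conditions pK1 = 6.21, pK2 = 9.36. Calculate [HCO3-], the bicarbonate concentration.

α₁ = 1 / (1 + [H⁺]/K1 + K2/[H⁺]) = 1 / (1 + 10^-1.95 + 10^-1.20)
   = 1 / (1 + 0.011220 + 0.063096) = 1/1.0743 = 0.9308
[HCO3⁻] = α₁ × DIC = 0.9308 × 1.69 = 1.57 mmol/kg

[HCO3⁻] = 1.57 mmol/kg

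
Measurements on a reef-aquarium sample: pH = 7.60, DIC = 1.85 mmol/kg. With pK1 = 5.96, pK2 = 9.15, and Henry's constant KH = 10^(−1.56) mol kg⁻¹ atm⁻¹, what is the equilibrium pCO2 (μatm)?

α₀ = 1 / (1 + K1/[H⁺] + K1K2/[H⁺]²) = 1 / (1 + 10^+1.64 + 10^+0.09)
   = 1 / (1 + 43.652 + 1.2303) = 1/45.882 = 0.02180
[CO2*] = α₀ × DIC = 0.02180 × 1.85 = 0.04032 mmol/kg
pCO2 = [CO2*]/KH = 4.032×10^-5 / 2.754×10^-2 = 1460 μatm

pCO2 = 1460 μatm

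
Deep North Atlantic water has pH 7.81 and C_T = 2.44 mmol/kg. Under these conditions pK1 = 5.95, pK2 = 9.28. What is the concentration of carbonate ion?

[CO3²⁻] = 0.0789 mmol/kg

α₂ = 1 / (1 + [H⁺]/K2 + [H⁺]²/(K1K2)) = 1 / (1 + 10^+1.47 + 10^-0.39)
   = 1 / (1 + 29.512 + 0.40738) = 1/30.919 = 0.03234
[CO3²⁻] = α₂ × DIC = 0.03234 × 2.44 = 0.0789 mmol/kg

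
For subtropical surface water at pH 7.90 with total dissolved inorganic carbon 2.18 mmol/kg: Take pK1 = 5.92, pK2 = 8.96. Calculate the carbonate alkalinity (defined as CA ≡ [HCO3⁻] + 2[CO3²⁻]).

CA = [HCO3⁻] + 2[CO3²⁻] = (α₁ + 2α₂)·DIC
At pH 7.90: [H⁺]/K1 = 10^-1.98 = 0.010471, K2/[H⁺] = 10^-1.06 = 0.087096
α₁ = 1/(1 + 0.010471 + 0.087096) = 1/1.0976 = 0.9111; α₂ = α₁·K2/[H⁺] = 0.07935
α₁ + 2α₂ = 1.0698
CA = 1.0698 × 2.18 = 2.33 mmol/kg

CA = 2.33 mmol/kg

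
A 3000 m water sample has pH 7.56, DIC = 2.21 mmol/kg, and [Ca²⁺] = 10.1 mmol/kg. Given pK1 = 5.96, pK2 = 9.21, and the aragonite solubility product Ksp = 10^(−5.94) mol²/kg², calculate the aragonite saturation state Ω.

Ω = 0.415

α₂ = 1 / (1 + [H⁺]/K2 + [H⁺]²/(K1K2)) = 1 / (1 + 10^+1.65 + 10^+0.05)
   = 1 / (1 + 44.668 + 1.1220) = 1/46.790 = 0.02137
[CO3²⁻] = α₂ × DIC = 0.02137 × 2.21 = 0.04723 mmol/kg
Ksp = 10^(−5.94) = 1.148×10^-6
Ω = [Ca²⁺][CO3²⁻]/Ksp = (10.1×10^-3)(4.723×10^-5) / 1.148×10^-6 = 0.415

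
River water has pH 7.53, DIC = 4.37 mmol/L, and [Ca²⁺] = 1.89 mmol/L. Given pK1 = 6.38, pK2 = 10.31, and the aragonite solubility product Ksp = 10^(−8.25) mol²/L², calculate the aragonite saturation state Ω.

Ω = 2.27

α₂ = 1 / (1 + [H⁺]/K2 + [H⁺]²/(K1K2)) = 1 / (1 + 10^+2.78 + 10^+1.63)
   = 1 / (1 + 602.56 + 42.658) = 1/646.22 = 0.001547
[CO3²⁻] = α₂ × DIC = 0.001547 × 4.37 = 0.006762 mmol/L = 6.762 μmol/L
Ksp = 10^(−8.25) = 5.623×10^-9
Ω = [Ca²⁺][CO3²⁻]/Ksp = (1.89×10^-3)(6.762×10^-6) / 5.623×10^-9 = 2.27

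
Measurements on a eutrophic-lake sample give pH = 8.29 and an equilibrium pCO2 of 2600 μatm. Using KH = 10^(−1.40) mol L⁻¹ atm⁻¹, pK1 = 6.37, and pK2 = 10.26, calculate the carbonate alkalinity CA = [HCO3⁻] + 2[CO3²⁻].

CA = 8.79 mmol/L

[CO2*] = KH · pCO2 = 10^(−1.40) × 2600×10^-6 = 1.035×10^-4 mol/L
α₀ = 1/(1 + K1/[H⁺] + K1K2/[H⁺]²) = 1/(1 + 10^+1.92 + 10^-0.05) = 0.01176
DIC = [CO2*]/α₀ = 1.035×10^-4 / 0.01176 = 8.805 mmol/L
CA = (α₁ + 2α₂)·DIC = (0.9778 + 2×0.01048) × 8.805 = 8.79 mmol/L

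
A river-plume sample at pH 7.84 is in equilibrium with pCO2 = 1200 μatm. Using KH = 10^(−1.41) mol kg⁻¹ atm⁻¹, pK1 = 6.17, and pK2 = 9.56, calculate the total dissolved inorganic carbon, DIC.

DIC = 2.27 mmol/kg

[CO2*] = KH · pCO2 = 10^(−1.41) × 1200×10^-6 = 4.669×10^-5 mol/kg
α₀ = 1/(1 + K1/[H⁺] + K1K2/[H⁺]²) = 1/(1 + 10^+1.67 + 10^-0.05) = 0.02055
DIC = [CO2*]/α₀ = 4.669×10^-5 / 0.02055 = 2.27 mmol/kg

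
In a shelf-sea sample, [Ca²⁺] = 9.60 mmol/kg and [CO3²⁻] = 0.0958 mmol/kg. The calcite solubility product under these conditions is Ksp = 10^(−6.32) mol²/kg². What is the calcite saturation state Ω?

Ksp = 10^(−6.32) = 4.786×10^-7
Ω = [Ca²⁺][CO3²⁻]/Ksp = (9.60×10^-3)(0.0958×10^-3) / 4.786×10^-7 = 1.92

Ω = 1.92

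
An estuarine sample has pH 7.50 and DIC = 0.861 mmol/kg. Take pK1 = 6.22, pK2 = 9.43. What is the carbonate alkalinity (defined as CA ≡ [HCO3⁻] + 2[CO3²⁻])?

CA = [HCO3⁻] + 2[CO3²⁻] = (α₁ + 2α₂)·DIC
At pH 7.50: [H⁺]/K1 = 10^-1.28 = 0.052481, K2/[H⁺] = 10^-1.93 = 0.011749
α₁ = 1/(1 + 0.052481 + 0.011749) = 1/1.0642 = 0.9396; α₂ = α₁·K2/[H⁺] = 0.01104
α₁ + 2α₂ = 0.9617
CA = 0.9617 × 0.861 = 0.828 mmol/kg

CA = 0.828 mmol/kg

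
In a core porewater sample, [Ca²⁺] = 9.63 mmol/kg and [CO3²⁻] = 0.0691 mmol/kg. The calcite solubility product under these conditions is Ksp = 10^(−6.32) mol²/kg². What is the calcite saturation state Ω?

Ksp = 10^(−6.32) = 4.786×10^-7
Ω = [Ca²⁺][CO3²⁻]/Ksp = (9.63×10^-3)(0.0691×10^-3) / 4.786×10^-7 = 1.39

Ω = 1.39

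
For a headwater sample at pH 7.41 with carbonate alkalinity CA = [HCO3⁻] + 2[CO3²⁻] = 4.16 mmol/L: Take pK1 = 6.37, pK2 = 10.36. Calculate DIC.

CA = [HCO3⁻] + 2[CO3²⁻] = (α₁ + 2α₂)·DIC
At pH 7.41: [H⁺]/K1 = 10^-1.04 = 0.091201, K2/[H⁺] = 10^-2.95 = 0.0011220
α₁ = 1/(1 + 0.091201 + 0.0011220) = 1/1.0923 = 0.9155; α₂ = α₁·K2/[H⁺] = 0.001027
α₁ + 2α₂ = 0.9175
DIC = CA / (α₁ + 2α₂) = 4.16 / 0.9175 = 4.53 mmol/L

DIC = 4.53 mmol/L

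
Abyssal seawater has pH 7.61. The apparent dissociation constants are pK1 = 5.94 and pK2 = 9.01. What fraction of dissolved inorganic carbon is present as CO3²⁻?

α₂ = 0.0375

α₂ = 1 / (1 + [H⁺]/K2 + [H⁺]²/(K1K2)) = 1 / (1 + 10^+1.40 + 10^-0.27)
   = 1 / (1 + 25.119 + 0.53703) = 1/26.656 = 0.03752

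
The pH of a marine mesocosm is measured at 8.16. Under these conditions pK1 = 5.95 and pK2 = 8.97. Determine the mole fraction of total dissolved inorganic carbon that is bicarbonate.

α₁ = 0.861

α₁ = 1 / (1 + [H⁺]/K1 + K2/[H⁺]) = 1 / (1 + 10^-2.21 + 10^-0.81)
   = 1 / (1 + 0.0061660 + 0.15488) = 1/1.1610 = 0.8613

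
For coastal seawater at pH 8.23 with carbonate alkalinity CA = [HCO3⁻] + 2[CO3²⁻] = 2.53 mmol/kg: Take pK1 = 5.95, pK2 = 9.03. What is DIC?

DIC = 2.24 mmol/kg

CA = [HCO3⁻] + 2[CO3²⁻] = (α₁ + 2α₂)·DIC
At pH 8.23: [H⁺]/K1 = 10^-2.28 = 0.0052481, K2/[H⁺] = 10^-0.80 = 0.15849
α₁ = 1/(1 + 0.0052481 + 0.15849) = 1/1.1637 = 0.8593; α₂ = α₁·K2/[H⁺] = 0.1362
α₁ + 2α₂ = 1.1317
DIC = CA / (α₁ + 2α₂) = 2.53 / 1.1317 = 2.24 mmol/kg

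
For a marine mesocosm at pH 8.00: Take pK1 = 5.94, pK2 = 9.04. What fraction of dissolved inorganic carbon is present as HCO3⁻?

α₁ = 1 / (1 + [H⁺]/K1 + K2/[H⁺]) = 1 / (1 + 10^-2.06 + 10^-1.04)
   = 1 / (1 + 0.0087096 + 0.091201) = 1/1.0999 = 0.9092

α₁ = 0.909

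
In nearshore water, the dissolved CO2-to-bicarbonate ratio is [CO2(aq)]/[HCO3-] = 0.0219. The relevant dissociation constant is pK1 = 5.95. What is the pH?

pH = 7.61

From K1 = [H⁺][HCO3-]/[CO2(aq)]:  pH = pK1 − log₁₀([CO2(aq)]/[HCO3-])
log₁₀(0.0219) = -1.660
pH = 5.95 − (-1.660) = 7.61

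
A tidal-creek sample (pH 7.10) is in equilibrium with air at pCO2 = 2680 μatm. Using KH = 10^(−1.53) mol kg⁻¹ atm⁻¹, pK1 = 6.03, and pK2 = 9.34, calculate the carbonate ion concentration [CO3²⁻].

[CO2*] = KH · pCO2 = 10^(−1.53) × 2680×10^-6 = 7.909×10^-5 mol/kg
α₀ = 1/(1 + K1/[H⁺] + K1K2/[H⁺]²) = 1/(1 + 10^+1.07 + 10^-1.17) = 0.07802
DIC = [CO2*]/α₀ = 7.909×10^-5 / 0.07802 = 1.014 mmol/kg
[CO3²⁻] = α₂·DIC; α₂ = 0.005275, so [CO3²⁻] = 0.005275 × 1.014 = 0.00535 mmol/kg = 5.35 μmol/kg

[CO3²⁻] = 5.35 μmol/kg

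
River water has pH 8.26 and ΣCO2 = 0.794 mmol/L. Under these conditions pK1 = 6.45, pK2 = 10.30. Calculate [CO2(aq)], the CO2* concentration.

[CO2*] = 12.0 μmol/L

α₀ = 1 / (1 + K1/[H⁺] + K1K2/[H⁺]²) = 1 / (1 + 10^+1.81 + 10^-0.23)
   = 1 / (1 + 64.565 + 0.58884) = 1/66.154 = 0.01512
[CO2*] = α₀ × DIC = 0.01512 × 0.794 = 0.0120 mmol/L = 12.0 μmol/L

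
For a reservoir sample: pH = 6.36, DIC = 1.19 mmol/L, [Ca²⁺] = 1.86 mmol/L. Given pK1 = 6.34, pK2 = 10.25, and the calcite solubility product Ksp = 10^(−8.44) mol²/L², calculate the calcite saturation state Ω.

α₂ = 1 / (1 + [H⁺]/K2 + [H⁺]²/(K1K2)) = 1 / (1 + 10^+3.89 + 10^+3.87)
   = 1 / (1 + 7762.5 + 7413.1) = 1/1.5177×10^4 = 6.589×10^-5
[CO3²⁻] = α₂ × DIC = 6.589×10^-5 × 1.19 = 7.841×10^-5 mmol/L = 0.07841 μmol/L
Ksp = 10^(−8.44) = 3.631×10^-9
Ω = [Ca²⁺][CO3²⁻]/Ksp = (1.86×10^-3)(7.841×10^-8) / 3.631×10^-9 = 0.0402

Ω = 0.0402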